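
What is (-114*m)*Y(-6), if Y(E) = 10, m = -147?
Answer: 167580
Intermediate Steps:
(-114*m)*Y(-6) = -114*(-147)*10 = 16758*10 = 167580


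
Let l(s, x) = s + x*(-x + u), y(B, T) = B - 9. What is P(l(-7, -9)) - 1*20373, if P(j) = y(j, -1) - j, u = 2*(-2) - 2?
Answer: -20382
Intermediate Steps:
u = -6 (u = -4 - 2 = -6)
y(B, T) = -9 + B
l(s, x) = s + x*(-6 - x) (l(s, x) = s + x*(-x - 6) = s + x*(-6 - x))
P(j) = -9 (P(j) = (-9 + j) - j = -9)
P(l(-7, -9)) - 1*20373 = -9 - 1*20373 = -9 - 20373 = -20382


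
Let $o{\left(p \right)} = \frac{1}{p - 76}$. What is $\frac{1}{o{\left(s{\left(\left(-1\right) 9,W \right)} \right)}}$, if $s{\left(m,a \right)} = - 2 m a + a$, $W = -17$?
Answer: $-399$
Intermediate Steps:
$s{\left(m,a \right)} = a - 2 a m$ ($s{\left(m,a \right)} = - 2 a m + a = a - 2 a m$)
$o{\left(p \right)} = \frac{1}{-76 + p}$
$\frac{1}{o{\left(s{\left(\left(-1\right) 9,W \right)} \right)}} = \frac{1}{\frac{1}{-76 - 17 \left(1 - 2 \left(\left(-1\right) 9\right)\right)}} = \frac{1}{\frac{1}{-76 - 17 \left(1 - -18\right)}} = \frac{1}{\frac{1}{-76 - 17 \left(1 + 18\right)}} = \frac{1}{\frac{1}{-76 - 323}} = \frac{1}{\frac{1}{-399}} = \frac{1}{- \frac{1}{399}} = -399$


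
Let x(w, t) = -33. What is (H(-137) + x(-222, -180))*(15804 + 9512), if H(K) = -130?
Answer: -4126508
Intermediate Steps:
(H(-137) + x(-222, -180))*(15804 + 9512) = (-130 - 33)*(15804 + 9512) = -163*25316 = -4126508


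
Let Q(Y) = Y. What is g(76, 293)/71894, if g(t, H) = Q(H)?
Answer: 293/71894 ≈ 0.0040754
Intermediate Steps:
g(t, H) = H
g(76, 293)/71894 = 293/71894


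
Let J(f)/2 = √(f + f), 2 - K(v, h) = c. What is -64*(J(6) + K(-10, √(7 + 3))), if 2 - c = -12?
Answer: 768 - 256*√3 ≈ 324.60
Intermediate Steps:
c = 14 (c = 2 - 1*(-12) = 2 + 12 = 14)
K(v, h) = -12 (K(v, h) = 2 - 1*14 = 2 - 14 = -12)
J(f) = 2*√2*√f (J(f) = 2*√(f + f) = 2*√(2*f) = 2*(√2*√f) = 2*√2*√f)
-64*(J(6) + K(-10, √(7 + 3))) = -64*(2*√2*√6 - 12) = -64*(4*√3 - 12) = -64*(-12 + 4*√3) = 768 - 256*√3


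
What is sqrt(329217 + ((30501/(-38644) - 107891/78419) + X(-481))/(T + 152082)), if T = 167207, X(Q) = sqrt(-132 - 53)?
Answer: sqrt(77054307499500078877518491399810095 + 733045128515520982947236*I*sqrt(185))/483790498086302 ≈ 573.77 + 3.7122e-8*I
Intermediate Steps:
X(Q) = I*sqrt(185) (X(Q) = sqrt(-185) = I*sqrt(185))
sqrt(329217 + ((30501/(-38644) - 107891/78419) + X(-481))/(T + 152082)) = sqrt(329217 + ((30501/(-38644) - 107891/78419) + I*sqrt(185))/(167207 + 152082)) = sqrt(329217 + ((30501*(-1/38644) - 107891*1/78419) + I*sqrt(185))/319289) = sqrt(329217 + ((-30501/38644 - 107891/78419) + I*sqrt(185))*(1/319289)) = sqrt(329217 + (-6561197723/3030423836 + I*sqrt(185))*(1/319289)) = sqrt(329217 + (-6561197723/967580996172604 + I*sqrt(185)/319289)) = sqrt(318544112810394973345/967580996172604 + I*sqrt(185)/319289)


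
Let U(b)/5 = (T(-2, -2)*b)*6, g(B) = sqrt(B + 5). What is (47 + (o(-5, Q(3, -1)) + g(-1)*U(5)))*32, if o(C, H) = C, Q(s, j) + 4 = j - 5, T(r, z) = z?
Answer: -17856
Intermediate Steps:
Q(s, j) = -9 + j (Q(s, j) = -4 + (j - 5) = -4 + (-5 + j) = -9 + j)
g(B) = sqrt(5 + B)
U(b) = -60*b (U(b) = 5*(-2*b*6) = 5*(-12*b) = -60*b)
(47 + (o(-5, Q(3, -1)) + g(-1)*U(5)))*32 = (47 + (-5 + sqrt(5 - 1)*(-60*5)))*32 = (47 + (-5 + sqrt(4)*(-300)))*32 = (47 + (-5 + 2*(-300)))*32 = (47 + (-5 - 600))*32 = (47 - 605)*32 = -558*32 = -17856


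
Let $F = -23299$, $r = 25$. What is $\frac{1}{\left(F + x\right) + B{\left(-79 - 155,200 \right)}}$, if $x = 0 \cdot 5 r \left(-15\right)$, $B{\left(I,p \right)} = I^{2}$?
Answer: $\frac{1}{31457} \approx 3.1789 \cdot 10^{-5}$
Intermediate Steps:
$x = 0$ ($x = 0 \cdot 5 \cdot 25 \left(-15\right) = 0 \cdot 25 \left(-15\right) = 0 \left(-15\right) = 0$)
$\frac{1}{\left(F + x\right) + B{\left(-79 - 155,200 \right)}} = \frac{1}{\left(-23299 + 0\right) + \left(-79 - 155\right)^{2}} = \frac{1}{-23299 + \left(-234\right)^{2}} = \frac{1}{-23299 + 54756} = \frac{1}{31457}$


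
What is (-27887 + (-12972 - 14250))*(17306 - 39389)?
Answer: 1216972047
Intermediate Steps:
(-27887 + (-12972 - 14250))*(17306 - 39389) = (-27887 - 27222)*(-22083) = -55109*(-22083) = 1216972047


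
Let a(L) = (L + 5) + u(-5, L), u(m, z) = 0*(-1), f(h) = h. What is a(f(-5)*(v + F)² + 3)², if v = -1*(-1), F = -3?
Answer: 144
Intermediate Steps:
u(m, z) = 0
v = 1
a(L) = 5 + L (a(L) = (L + 5) + 0 = (5 + L) + 0 = 5 + L)
a(f(-5)*(v + F)² + 3)² = (5 + (-5*(1 - 3)² + 3))² = (5 + (-5*(-2)² + 3))² = (5 + (-5*4 + 3))² = (5 + (-20 + 3))² = (5 - 17)² = (-12)² = 144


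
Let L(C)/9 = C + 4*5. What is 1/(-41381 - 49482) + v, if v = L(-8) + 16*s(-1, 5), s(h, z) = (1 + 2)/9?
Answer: 30893417/272589 ≈ 113.33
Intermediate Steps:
s(h, z) = 1/3 (s(h, z) = 3*(1/9) = 1/3)
L(C) = 180 + 9*C (L(C) = 9*(C + 4*5) = 9*(C + 20) = 9*(20 + C) = 180 + 9*C)
v = 340/3 (v = (180 + 9*(-8)) + 16*(1/3) = (180 - 72) + 16/3 = 108 + 16/3 = 340/3 ≈ 113.33)
1/(-41381 - 49482) + v = 1/(-41381 - 49482) + 340/3 = 1/(-90863) + 340/3 = -1/90863 + 340/3 = 30893417/272589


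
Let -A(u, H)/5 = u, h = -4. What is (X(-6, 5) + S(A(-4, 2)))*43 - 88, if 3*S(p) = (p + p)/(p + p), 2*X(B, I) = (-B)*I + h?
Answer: 1456/3 ≈ 485.33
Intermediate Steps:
A(u, H) = -5*u
X(B, I) = -2 - B*I/2 (X(B, I) = ((-B)*I - 4)/2 = (-B*I - 4)/2 = (-4 - B*I)/2 = -2 - B*I/2)
S(p) = ⅓ (S(p) = ((p + p)/(p + p))/3 = ((2*p)/((2*p)))/3 = ((2*p)*(1/(2*p)))/3 = (⅓)*1 = ⅓)
(X(-6, 5) + S(A(-4, 2)))*43 - 88 = ((-2 - ½*(-6)*5) + ⅓)*43 - 88 = ((-2 + 15) + ⅓)*43 - 88 = (13 + ⅓)*43 - 88 = (40/3)*43 - 88 = 1720/3 - 88 = 1456/3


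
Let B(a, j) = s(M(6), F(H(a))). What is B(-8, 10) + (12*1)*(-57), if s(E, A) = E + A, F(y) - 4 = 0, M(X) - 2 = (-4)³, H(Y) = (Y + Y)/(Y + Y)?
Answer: -742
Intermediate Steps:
H(Y) = 1 (H(Y) = (2*Y)/((2*Y)) = (2*Y)*(1/(2*Y)) = 1)
M(X) = -62 (M(X) = 2 + (-4)³ = 2 - 64 = -62)
F(y) = 4 (F(y) = 4 + 0 = 4)
s(E, A) = A + E
B(a, j) = -58 (B(a, j) = 4 - 62 = -58)
B(-8, 10) + (12*1)*(-57) = -58 + (12*1)*(-57) = -58 + 12*(-57) = -58 - 684 = -742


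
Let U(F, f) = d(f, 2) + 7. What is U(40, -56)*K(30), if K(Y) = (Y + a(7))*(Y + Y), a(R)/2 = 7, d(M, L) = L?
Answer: 23760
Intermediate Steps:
a(R) = 14 (a(R) = 2*7 = 14)
K(Y) = 2*Y*(14 + Y) (K(Y) = (Y + 14)*(Y + Y) = (14 + Y)*(2*Y) = 2*Y*(14 + Y))
U(F, f) = 9 (U(F, f) = 2 + 7 = 9)
U(40, -56)*K(30) = 9*(2*30*(14 + 30)) = 9*(2*30*44) = 9*2640 = 23760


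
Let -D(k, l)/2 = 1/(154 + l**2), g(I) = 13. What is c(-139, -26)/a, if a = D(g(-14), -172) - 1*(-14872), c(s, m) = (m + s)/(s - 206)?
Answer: 163559/5086030641 ≈ 3.2158e-5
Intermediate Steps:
c(s, m) = (m + s)/(-206 + s)
D(k, l) = -2/(154 + l**2)
a = 221131767/14869 (a = -2/(154 + (-172)**2) - 1*(-14872) = -2/(154 + 29584) + 14872 = -2/29738 + 14872 = -2*1/29738 + 14872 = -1/14869 + 14872 = 221131767/14869 ≈ 14872.)
c(-139, -26)/a = ((-26 - 139)/(-206 - 139))/(221131767/14869) = (-165/(-345))*(14869/221131767) = -1/345*(-165)*(14869/221131767) = (11/23)*(14869/221131767) = 163559/5086030641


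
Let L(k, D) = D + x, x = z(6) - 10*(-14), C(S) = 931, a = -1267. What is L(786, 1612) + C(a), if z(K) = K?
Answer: 2689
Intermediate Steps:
x = 146 (x = 6 - 10*(-14) = 6 + 140 = 146)
L(k, D) = 146 + D (L(k, D) = D + 146 = 146 + D)
L(786, 1612) + C(a) = (146 + 1612) + 931 = 1758 + 931 = 2689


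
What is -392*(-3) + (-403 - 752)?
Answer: 21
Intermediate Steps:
-392*(-3) + (-403 - 752) = 1176 - 1155 = 21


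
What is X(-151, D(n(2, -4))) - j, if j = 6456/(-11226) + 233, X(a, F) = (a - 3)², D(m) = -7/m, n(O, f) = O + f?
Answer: 43937769/1871 ≈ 23484.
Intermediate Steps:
X(a, F) = (-3 + a)²
j = 434867/1871 (j = 6456*(-1/11226) + 233 = -1076/1871 + 233 = 434867/1871 ≈ 232.42)
X(-151, D(n(2, -4))) - j = (-3 - 151)² - 1*434867/1871 = (-154)² - 434867/1871 = 23716 - 434867/1871 = 43937769/1871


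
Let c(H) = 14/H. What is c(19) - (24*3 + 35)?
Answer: -2019/19 ≈ -106.26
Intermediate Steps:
c(19) - (24*3 + 35) = 14/19 - (24*3 + 35) = 14*(1/19) - (72 + 35) = 14/19 - 1*107 = 14/19 - 107 = -2019/19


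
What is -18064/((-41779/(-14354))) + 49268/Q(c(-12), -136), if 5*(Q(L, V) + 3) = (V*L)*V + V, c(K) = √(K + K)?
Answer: -425780002739083044/68605055127623 - 1822521856*I*√6/1642094237 ≈ -6206.3 - 2.7186*I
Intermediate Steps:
c(K) = √2*√K (c(K) = √(2*K) = √2*√K)
Q(L, V) = -3 + V/5 + L*V²/5 (Q(L, V) = -3 + ((V*L)*V + V)/5 = -3 + ((L*V)*V + V)/5 = -3 + (L*V² + V)/5 = -3 + (V + L*V²)/5 = -3 + (V/5 + L*V²/5) = -3 + V/5 + L*V²/5)
-18064/((-41779/(-14354))) + 49268/Q(c(-12), -136) = -18064/((-41779/(-14354))) + 49268/(-3 + (⅕)*(-136) + (⅕)*(√2*√(-12))*(-136)²) = -18064/((-41779*(-1/14354))) + 49268/(-3 - 136/5 + (⅕)*(√2*(2*I*√3))*18496) = -18064/41779/14354 + 49268/(-3 - 136/5 + (⅕)*(2*I*√6)*18496) = -18064*14354/41779 + 49268/(-3 - 136/5 + 36992*I*√6/5) = -259290656/41779 + 49268/(-151/5 + 36992*I*√6/5)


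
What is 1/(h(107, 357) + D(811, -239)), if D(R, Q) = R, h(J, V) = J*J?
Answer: 1/12260 ≈ 8.1566e-5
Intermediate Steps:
h(J, V) = J²
1/(h(107, 357) + D(811, -239)) = 1/(107² + 811) = 1/(11449 + 811) = 1/12260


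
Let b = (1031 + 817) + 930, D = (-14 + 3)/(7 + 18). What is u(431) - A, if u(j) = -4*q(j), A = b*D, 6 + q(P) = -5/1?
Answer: 31658/25 ≈ 1266.3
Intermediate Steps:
D = -11/25 ≈ -0.44000
q(P) = -11 (q(P) = -6 - 5/1 = -6 - 5*1 = -6 - 5 = -11)
b = 2778 (b = 1848 + 930 = 2778)
A = -30558/25 (A = 2778*(-11/25) = -30558/25 ≈ -1222.3)
u(j) = 44 (u(j) = -4*(-11) = 44)
u(431) - A = 44 - 1*(-30558/25) = 44 + 30558/25 = 31658/25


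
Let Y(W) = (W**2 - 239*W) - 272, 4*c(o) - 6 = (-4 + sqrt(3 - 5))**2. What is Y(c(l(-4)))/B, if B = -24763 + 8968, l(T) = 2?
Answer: 290/3159 - 458*I*sqrt(2)/15795 ≈ 0.091801 - 0.041007*I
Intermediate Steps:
c(o) = 3/2 + (-4 + I*sqrt(2))**2/4 (c(o) = 3/2 + (-4 + sqrt(3 - 5))**2/4 = 3/2 + (-4 + sqrt(-2))**2/4 = 3/2 + (-4 + I*sqrt(2))**2/4)
Y(W) = -272 + W**2 - 239*W
B = -15795
Y(c(l(-4)))/B = (-272 + (5 - 2*I*sqrt(2))**2 - 239*(5 - 2*I*sqrt(2)))/(-15795) = (-272 + (5 - 2*I*sqrt(2))**2 + (-1195 + 478*I*sqrt(2)))*(-1/15795) = (-1467 + (5 - 2*I*sqrt(2))**2 + 478*I*sqrt(2))*(-1/15795) = 163/1755 - (5 - 2*I*sqrt(2))**2/15795 - 478*I*sqrt(2)/15795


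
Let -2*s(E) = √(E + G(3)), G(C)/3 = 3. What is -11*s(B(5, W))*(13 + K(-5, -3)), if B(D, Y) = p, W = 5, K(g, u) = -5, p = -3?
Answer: 44*√6 ≈ 107.78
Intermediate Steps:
G(C) = 9 (G(C) = 3*3 = 9)
B(D, Y) = -3
s(E) = -√(9 + E)/2 (s(E) = -√(E + 9)/2 = -√(9 + E)/2)
-11*s(B(5, W))*(13 + K(-5, -3)) = -11*(-√(9 - 3)/2)*(13 - 5) = -11*(-√6/2)*8 = -(-44)*√6 = 44*√6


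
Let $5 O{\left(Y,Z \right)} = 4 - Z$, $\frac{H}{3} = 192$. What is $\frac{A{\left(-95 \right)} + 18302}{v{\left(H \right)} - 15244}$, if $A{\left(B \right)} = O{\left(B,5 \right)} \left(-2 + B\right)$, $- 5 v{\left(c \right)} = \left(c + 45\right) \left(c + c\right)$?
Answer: $- \frac{91607}{791612} \approx -0.11572$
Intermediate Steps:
$H = 576$ ($H = 3 \cdot 192 = 576$)
$v{\left(c \right)} = - \frac{2 c \left(45 + c\right)}{5}$ ($v{\left(c \right)} = - \frac{\left(c + 45\right) \left(c + c\right)}{5} = - \frac{\left(45 + c\right) 2 c}{5} = - \frac{2 c \left(45 + c\right)}{5}$)
$O{\left(Y,Z \right)} = \frac{4}{5} - \frac{Z}{5}$ ($O{\left(Y,Z \right)} = \frac{4 - Z}{5} = \frac{4}{5} - \frac{Z}{5}$)
$A{\left(B \right)} = \frac{2}{5} - \frac{B}{5}$ ($A{\left(B \right)} = \left(\frac{4}{5} - 1\right) \left(-2 + B\right) = - \frac{-2 + B}{5} = \frac{2}{5} - \frac{B}{5}$)
$\frac{A{\left(-95 \right)} + 18302}{v{\left(H \right)} - 15244} = \frac{\left(\frac{2}{5} - -19\right) + 18302}{\left(- \frac{2}{5}\right) 576 \left(45 + 576\right) - 15244} = \frac{\left(\frac{2}{5} + 19\right) + 18302}{\left(- \frac{2}{5}\right) 576 \cdot 621 - 15244} = \frac{\frac{97}{5} + 18302}{- \frac{715392}{5} - 15244} = \frac{91607}{5 \left(- \frac{791612}{5}\right)} = \frac{91607}{5} \left(- \frac{5}{791612}\right) = - \frac{91607}{791612}$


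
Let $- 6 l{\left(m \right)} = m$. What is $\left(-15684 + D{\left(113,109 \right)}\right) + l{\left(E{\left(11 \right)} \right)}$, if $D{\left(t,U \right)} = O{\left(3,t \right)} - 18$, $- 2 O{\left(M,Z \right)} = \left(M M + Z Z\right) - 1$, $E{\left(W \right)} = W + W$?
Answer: $- \frac{132565}{6} \approx -22094.0$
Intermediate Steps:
$E{\left(W \right)} = 2 W$
$l{\left(m \right)} = - \frac{m}{6}$
$O{\left(M,Z \right)} = \frac{1}{2} - \frac{M^{2}}{2} - \frac{Z^{2}}{2}$ ($O{\left(M,Z \right)} = - \frac{\left(M M + Z Z\right) - 1}{2} = - \frac{\left(M^{2} + Z^{2}\right) - 1}{2} = - \frac{-1 + M^{2} + Z^{2}}{2} = \frac{1}{2} - \frac{M^{2}}{2} - \frac{Z^{2}}{2}$)
$D{\left(t,U \right)} = -22 - \frac{t^{2}}{2}$ ($D{\left(t,U \right)} = \left(\frac{1}{2} - \frac{3^{2}}{2} - \frac{t^{2}}{2}\right) - 18 = \left(\frac{1}{2} - \frac{9}{2} - \frac{t^{2}}{2}\right) - 18 = \left(-4 - \frac{t^{2}}{2}\right) - 18 = -22 - \frac{t^{2}}{2}$)
$\left(-15684 + D{\left(113,109 \right)}\right) + l{\left(E{\left(11 \right)} \right)} = \left(-15684 - \left(22 + \frac{113^{2}}{2}\right)\right) - \frac{2 \cdot 11}{6} = \left(-15684 - \frac{12813}{2}\right) - \frac{11}{3} = - \frac{44181}{2} - \frac{11}{3} = - \frac{132565}{6}$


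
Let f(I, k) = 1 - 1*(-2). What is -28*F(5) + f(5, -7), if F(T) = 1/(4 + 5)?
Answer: -⅑ ≈ -0.11111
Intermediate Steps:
F(T) = ⅑ (F(T) = 1/9 = ⅑)
f(I, k) = 3 (f(I, k) = 1 + 2 = 3)
-28*F(5) + f(5, -7) = -28*⅑ + 3 = -28/9 + 3 = -⅑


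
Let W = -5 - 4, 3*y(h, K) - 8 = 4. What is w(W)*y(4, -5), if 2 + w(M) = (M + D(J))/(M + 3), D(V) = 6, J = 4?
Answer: -6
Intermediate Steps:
y(h, K) = 4 (y(h, K) = 8/3 + (⅓)*4 = 8/3 + 4/3 = 4)
W = -9
w(M) = -2 + (6 + M)/(3 + M) (w(M) = -2 + (M + 6)/(M + 3) = -2 + (6 + M)/(3 + M))
w(W)*y(4, -5) = -1*(-9)/(3 - 9)*4 = -1*(-9)/(-6)*4 = -1*(-9)*(-⅙)*4 = -3/2*4 = -6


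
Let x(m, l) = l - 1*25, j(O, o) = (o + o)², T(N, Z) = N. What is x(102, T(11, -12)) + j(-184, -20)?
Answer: 1586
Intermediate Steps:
j(O, o) = 4*o² (j(O, o) = (2*o)² = 4*o²)
x(m, l) = -25 + l (x(m, l) = l - 25 = -25 + l)
x(102, T(11, -12)) + j(-184, -20) = (-25 + 11) + 4*(-20)² = -14 + 4*400 = -14 + 1600 = 1586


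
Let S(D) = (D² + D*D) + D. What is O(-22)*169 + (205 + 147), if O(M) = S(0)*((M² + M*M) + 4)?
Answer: 352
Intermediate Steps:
S(D) = D + 2*D² (S(D) = (D² + D²) + D = 2*D² + D = D + 2*D²)
O(M) = 0 (O(M) = (0*(1 + 2*0))*((M² + M*M) + 4) = (0*(1 + 0))*((M² + M²) + 4) = (0*1)*(2*M² + 4) = 0*(4 + 2*M²) = 0)
O(-22)*169 + (205 + 147) = 0*169 + (205 + 147) = 0 + 352 = 352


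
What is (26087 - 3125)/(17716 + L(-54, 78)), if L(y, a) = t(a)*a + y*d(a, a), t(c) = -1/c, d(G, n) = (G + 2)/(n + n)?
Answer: 99502/76645 ≈ 1.2982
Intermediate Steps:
d(G, n) = (2 + G)/(2*n) (d(G, n) = (2 + G)/((2*n)) = (2 + G)*(1/(2*n)) = (2 + G)/(2*n))
L(y, a) = -1 + y*(2 + a)/(2*a) (L(y, a) = (-1/a)*a + y*((2 + a)/(2*a)) = -1 + y*(2 + a)/(2*a))
(26087 - 3125)/(17716 + L(-54, 78)) = (26087 - 3125)/(17716 + (-1 + (½)*(-54) - 54/78)) = 22962/(17716 + (-1 - 27 - 54*1/78)) = 22962/(17716 + (-1 - 27 - 9/13)) = 22962/(17716 - 373/13) = 22962/(229935/13) = 22962*(13/229935) = 99502/76645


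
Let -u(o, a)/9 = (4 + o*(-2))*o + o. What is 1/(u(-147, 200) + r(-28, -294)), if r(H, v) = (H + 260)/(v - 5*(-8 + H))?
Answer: 57/22547773 ≈ 2.5280e-6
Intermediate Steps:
u(o, a) = -9*o - 9*o*(4 - 2*o) (u(o, a) = -9*((4 + o*(-2))*o + o) = -9*((4 - 2*o)*o + o) = -9*(o*(4 - 2*o) + o) = -9*(o + o*(4 - 2*o)) = -9*o - 9*o*(4 - 2*o))
r(H, v) = (260 + H)/(40 + v - 5*H) (r(H, v) = (260 + H)/(v + (40 - 5*H)) = (260 + H)/(40 + v - 5*H))
1/(u(-147, 200) + r(-28, -294)) = 1/(9*(-147)*(-5 + 2*(-147)) + (260 - 28)/(40 - 294 - 5*(-28))) = 1/(9*(-147)*(-5 - 294) + 232/(40 - 294 + 140)) = 1/(9*(-147)*(-299) + 232/(-114)) = 1/(395577 - 1/114*232) = 1/(395577 - 116/57) = 1/(22547773/57) = 57/22547773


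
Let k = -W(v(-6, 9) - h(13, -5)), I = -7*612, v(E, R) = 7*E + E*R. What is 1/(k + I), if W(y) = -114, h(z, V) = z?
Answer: -1/4170 ≈ -0.00023981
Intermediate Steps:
I = -4284
k = 114 (k = -1*(-114) = 114)
1/(k + I) = 1/(114 - 4284) = 1/(-4170) = -1/4170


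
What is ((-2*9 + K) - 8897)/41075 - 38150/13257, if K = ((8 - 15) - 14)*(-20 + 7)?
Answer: -1681578244/544531275 ≈ -3.0881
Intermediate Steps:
K = 273 (K = (-7 - 14)*(-13) = -21*(-13) = 273)
((-2*9 + K) - 8897)/41075 - 38150/13257 = ((-2*9 + 273) - 8897)/41075 - 38150/13257 = ((-18 + 273) - 8897)*(1/41075) - 38150*1/13257 = (255 - 8897)*(1/41075) - 38150/13257 = -8642*1/41075 - 38150/13257 = -8642/41075 - 38150/13257 = -1681578244/544531275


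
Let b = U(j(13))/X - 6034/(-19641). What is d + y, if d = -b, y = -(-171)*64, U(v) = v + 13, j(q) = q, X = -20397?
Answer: 112416284704/10272243 ≈ 10944.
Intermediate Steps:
U(v) = 13 + v
y = 10944 (y = -1*(-10944) = 10944)
b = 3142688/10272243 (b = (13 + 13)/(-20397) - 6034/(-19641) = 26*(-1/20397) - 6034*(-1/19641) = -2/1569 + 6034/19641 = 3142688/10272243 ≈ 0.30594)
d = -3142688/10272243 (d = -1*3142688/10272243 = -3142688/10272243 ≈ -0.30594)
d + y = -3142688/10272243 + 10944 = 112416284704/10272243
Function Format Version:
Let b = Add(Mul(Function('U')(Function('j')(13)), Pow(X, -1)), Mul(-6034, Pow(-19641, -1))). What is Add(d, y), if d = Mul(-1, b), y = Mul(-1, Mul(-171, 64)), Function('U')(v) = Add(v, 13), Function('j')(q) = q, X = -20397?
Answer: Rational(112416284704, 10272243) ≈ 10944.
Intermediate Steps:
Function('U')(v) = Add(13, v)
y = 10944 (y = Mul(-1, -10944) = 10944)
b = Rational(3142688, 10272243) (b = Add(Mul(Add(13, 13), Pow(-20397, -1)), Mul(-6034, Pow(-19641, -1))) = Add(Mul(26, Rational(-1, 20397)), Mul(-6034, Rational(-1, 19641))) = Add(Rational(-2, 1569), Rational(6034, 19641)) = Rational(3142688, 10272243) ≈ 0.30594)
d = Rational(-3142688, 10272243) (d = Mul(-1, Rational(3142688, 10272243)) = Rational(-3142688, 10272243) ≈ -0.30594)
Add(d, y) = Add(Rational(-3142688, 10272243), 10944) = Rational(112416284704, 10272243)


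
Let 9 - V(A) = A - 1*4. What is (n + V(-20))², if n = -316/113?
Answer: 11648569/12769 ≈ 912.25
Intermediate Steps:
n = -316/113 (n = -316*1/113 = -316/113 ≈ -2.7965)
V(A) = 13 - A (V(A) = 9 - (A - 1*4) = 9 - (A - 4) = 9 - (-4 + A) = 9 + (4 - A) = 13 - A)
(n + V(-20))² = (-316/113 + (13 - 1*(-20)))² = (-316/113 + (13 + 20))² = (-316/113 + 33)² = (3413/113)² = 11648569/12769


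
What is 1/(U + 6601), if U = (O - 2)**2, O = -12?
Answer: 1/6797 ≈ 0.00014712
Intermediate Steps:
U = 196 (U = (-12 - 2)**2 = (-14)**2 = 196)
1/(U + 6601) = 1/(196 + 6601) = 1/6797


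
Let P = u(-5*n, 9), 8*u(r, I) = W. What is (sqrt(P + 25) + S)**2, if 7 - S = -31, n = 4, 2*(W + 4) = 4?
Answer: 5875/4 + 114*sqrt(11) ≈ 1846.8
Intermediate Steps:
W = -2 (W = -4 + (1/2)*4 = -4 + 2 = -2)
u(r, I) = -1/4 (u(r, I) = (1/8)*(-2) = -1/4)
P = -1/4 ≈ -0.25000
S = 38 (S = 7 - 1*(-31) = 7 + 31 = 38)
(sqrt(P + 25) + S)**2 = (sqrt(-1/4 + 25) + 38)**2 = (sqrt(99/4) + 38)**2 = (3*sqrt(11)/2 + 38)**2 = (38 + 3*sqrt(11)/2)**2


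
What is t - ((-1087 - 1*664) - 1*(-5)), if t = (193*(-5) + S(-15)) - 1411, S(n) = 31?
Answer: -599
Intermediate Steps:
t = -2345 (t = (193*(-5) + 31) - 1411 = (-965 + 31) - 1411 = -934 - 1411 = -2345)
t - ((-1087 - 1*664) - 1*(-5)) = -2345 - ((-1087 - 1*664) - 1*(-5)) = -2345 - ((-1087 - 664) + 5) = -2345 - (-1751 + 5) = -2345 - 1*(-1746) = -2345 + 1746 = -599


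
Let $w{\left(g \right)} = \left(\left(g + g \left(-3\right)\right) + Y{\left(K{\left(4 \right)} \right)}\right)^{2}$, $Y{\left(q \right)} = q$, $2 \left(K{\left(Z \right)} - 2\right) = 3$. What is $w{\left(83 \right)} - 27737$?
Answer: $- \frac{5323}{4} \approx -1330.8$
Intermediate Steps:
$K{\left(Z \right)} = \frac{7}{2}$ ($K{\left(Z \right)} = 2 + \frac{1}{2} \cdot 3 = 2 + \frac{3}{2} = \frac{7}{2}$)
$w{\left(g \right)} = \left(\frac{7}{2} - 2 g\right)^{2}$ ($w{\left(g \right)} = \left(\left(g + g \left(-3\right)\right) + \frac{7}{2}\right)^{2} = \left(\left(g - 3 g\right) + \frac{7}{2}\right)^{2} = \left(- 2 g + \frac{7}{2}\right)^{2} = \left(\frac{7}{2} - 2 g\right)^{2}$)
$w{\left(83 \right)} - 27737 = \frac{\left(-7 + 4 \cdot 83\right)^{2}}{4} - 27737 = \frac{\left(-7 + 332\right)^{2}}{4} - 27737 = \frac{325^{2}}{4} - 27737 = \frac{1}{4} \cdot 105625 - 27737 = \frac{105625}{4} - 27737 = - \frac{5323}{4}$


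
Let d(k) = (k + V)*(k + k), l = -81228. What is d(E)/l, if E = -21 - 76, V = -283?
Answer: -18430/20307 ≈ -0.90757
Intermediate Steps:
E = -97
d(k) = 2*k*(-283 + k) (d(k) = (k - 283)*(k + k) = (-283 + k)*(2*k) = 2*k*(-283 + k))
d(E)/l = (2*(-97)*(-283 - 97))/(-81228) = (2*(-97)*(-380))*(-1/81228) = 73720*(-1/81228) = -18430/20307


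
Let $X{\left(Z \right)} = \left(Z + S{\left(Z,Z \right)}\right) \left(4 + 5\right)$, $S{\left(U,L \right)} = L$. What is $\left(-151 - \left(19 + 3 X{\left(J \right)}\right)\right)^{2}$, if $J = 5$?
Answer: $193600$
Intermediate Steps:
$X{\left(Z \right)} = 18 Z$ ($X{\left(Z \right)} = \left(Z + Z\right) \left(4 + 5\right) = 2 Z 9 = 18 Z$)
$\left(-151 - \left(19 + 3 X{\left(J \right)}\right)\right)^{2} = \left(-151 + \left(\left(13 - 37\right) + \left(5 - 3 \cdot 18 \cdot 5\right)\right)\right)^{2} = \left(-151 + \left(-24 + \left(5 - 270\right)\right)\right)^{2} = \left(-151 - 289\right)^{2} = \left(-440\right)^{2} = 193600$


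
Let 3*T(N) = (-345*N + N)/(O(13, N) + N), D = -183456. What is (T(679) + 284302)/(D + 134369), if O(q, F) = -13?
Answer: -283900910/49037913 ≈ -5.7894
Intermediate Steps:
T(N) = -344*N/(3*(-13 + N)) (T(N) = ((-345*N + N)/(-13 + N))/3 = ((-344*N)/(-13 + N))/3 = (-344*N/(-13 + N))/3 = -344*N/(3*(-13 + N)))
(T(679) + 284302)/(D + 134369) = (-344*679/(-39 + 3*679) + 284302)/(-183456 + 134369) = (-344*679/(-39 + 2037) + 284302)/(-49087) = (-344*679/1998 + 284302)*(-1/49087) = (-344*679*1/1998 + 284302)*(-1/49087) = (-116788/999 + 284302)*(-1/49087) = (283900910/999)*(-1/49087) = -283900910/49037913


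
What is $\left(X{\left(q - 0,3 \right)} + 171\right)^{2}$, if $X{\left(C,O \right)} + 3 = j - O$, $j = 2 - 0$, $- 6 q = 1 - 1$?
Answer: $27889$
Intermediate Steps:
$q = 0$ ($q = - \frac{1 - 1}{6} = \left(- \frac{1}{6}\right) 0 = 0$)
$j = 2$ ($j = 2 + 0 = 2$)
$X{\left(C,O \right)} = -1 - O$ ($X{\left(C,O \right)} = -3 - \left(-2 + O\right) = -1 - O$)
$\left(X{\left(q - 0,3 \right)} + 171\right)^{2} = \left(\left(-1 - 3\right) + 171\right)^{2} = \left(-4 + 171\right)^{2} = 167^{2} = 27889$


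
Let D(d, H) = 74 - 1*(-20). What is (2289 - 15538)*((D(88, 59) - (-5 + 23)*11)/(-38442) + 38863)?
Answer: -9896814532975/19221 ≈ -5.1490e+8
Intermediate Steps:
D(d, H) = 94 (D(d, H) = 74 + 20 = 94)
(2289 - 15538)*((D(88, 59) - (-5 + 23)*11)/(-38442) + 38863) = (2289 - 15538)*((94 - (-5 + 23)*11)/(-38442) + 38863) = -13249*((94 - 18*11)*(-1/38442) + 38863) = -13249*((94 - 1*198)*(-1/38442) + 38863) = -13249*((94 - 198)*(-1/38442) + 38863) = -13249*(-104*(-1/38442) + 38863) = -13249*(52/19221 + 38863) = -13249*746985775/19221 = -9896814532975/19221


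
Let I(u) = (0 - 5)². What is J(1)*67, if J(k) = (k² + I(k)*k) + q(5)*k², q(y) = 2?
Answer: 1876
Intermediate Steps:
I(u) = 25 (I(u) = (-5)² = 25)
J(k) = 3*k² + 25*k (J(k) = (k² + 25*k) + 2*k² = 3*k² + 25*k)
J(1)*67 = (1*(25 + 3*1))*67 = (1*(25 + 3))*67 = (1*28)*67 = 28*67 = 1876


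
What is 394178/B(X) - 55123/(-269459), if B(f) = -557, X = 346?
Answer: -106184106191/150088663 ≈ -707.48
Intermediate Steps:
394178/B(X) - 55123/(-269459) = 394178/(-557) - 55123/(-269459) = 394178*(-1/557) - 55123*(-1/269459) = -394178/557 + 55123/269459 = -106184106191/150088663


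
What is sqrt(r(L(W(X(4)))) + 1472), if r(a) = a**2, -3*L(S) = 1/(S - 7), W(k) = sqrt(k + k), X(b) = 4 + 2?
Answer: 7*sqrt(808129 - 370944*sqrt(3))/111 + 2*sqrt(3)*sqrt(808129 - 370944*sqrt(3))/111 ≈ 38.367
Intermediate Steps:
X(b) = 6
W(k) = sqrt(2)*sqrt(k) (W(k) = sqrt(2*k) = sqrt(2)*sqrt(k))
L(S) = -1/(3*(-7 + S)) (L(S) = -1/(3*(S - 7)) = -1/(3*(-7 + S)))
sqrt(r(L(W(X(4)))) + 1472) = sqrt((-1/(-21 + 3*(sqrt(2)*sqrt(6))))**2 + 1472) = sqrt((-1/(-21 + 3*(2*sqrt(3))))**2 + 1472) = sqrt((-1/(-21 + 6*sqrt(3)))**2 + 1472) = sqrt((-21 + 6*sqrt(3))**(-2) + 1472) = sqrt(1472 + (-21 + 6*sqrt(3))**(-2))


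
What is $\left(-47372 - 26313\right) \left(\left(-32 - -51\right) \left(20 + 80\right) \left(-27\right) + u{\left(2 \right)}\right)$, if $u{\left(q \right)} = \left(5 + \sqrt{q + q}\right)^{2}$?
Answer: $3776429935$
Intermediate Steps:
$u{\left(q \right)} = \left(5 + \sqrt{2} \sqrt{q}\right)^{2}$ ($u{\left(q \right)} = \left(5 + \sqrt{2 q}\right)^{2} = \left(5 + \sqrt{2} \sqrt{q}\right)^{2}$)
$\left(-47372 - 26313\right) \left(\left(-32 - -51\right) \left(20 + 80\right) \left(-27\right) + u{\left(2 \right)}\right) = \left(-47372 - 26313\right) \left(\left(-32 - -51\right) \left(20 + 80\right) \left(-27\right) + \left(5 + \sqrt{2} \sqrt{2}\right)^{2}\right) = - 73685 \left(\left(-32 + 51\right) 100 \left(-27\right) + \left(5 + 2\right)^{2}\right) = - 73685 \left(19 \cdot 100 \left(-27\right) + 7^{2}\right) = - 73685 \left(1900 \left(-27\right) + 49\right) = - 73685 \left(-51300 + 49\right) = \left(-73685\right) \left(-51251\right) = 3776429935$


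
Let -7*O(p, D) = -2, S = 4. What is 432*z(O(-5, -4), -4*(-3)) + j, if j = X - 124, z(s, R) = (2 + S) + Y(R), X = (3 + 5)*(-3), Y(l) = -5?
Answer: 284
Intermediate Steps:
O(p, D) = 2/7 (O(p, D) = -⅐*(-2) = 2/7)
X = -24 (X = 8*(-3) = -24)
z(s, R) = 1 (z(s, R) = (2 + 4) - 5 = 6 - 5 = 1)
j = -148 (j = -24 - 124 = -148)
432*z(O(-5, -4), -4*(-3)) + j = 432*1 - 148 = 432 - 148 = 284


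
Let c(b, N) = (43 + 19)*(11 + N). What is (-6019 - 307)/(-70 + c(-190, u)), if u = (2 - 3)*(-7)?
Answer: -3163/523 ≈ -6.0478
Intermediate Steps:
u = 7 (u = -1*(-7) = 7)
c(b, N) = 682 + 62*N (c(b, N) = 62*(11 + N) = 682 + 62*N)
(-6019 - 307)/(-70 + c(-190, u)) = (-6019 - 307)/(-70 + (682 + 62*7)) = -6326/(-70 + (682 + 434)) = -6326/(-70 + 1116) = -6326/1046 = -6326*1/1046 = -3163/523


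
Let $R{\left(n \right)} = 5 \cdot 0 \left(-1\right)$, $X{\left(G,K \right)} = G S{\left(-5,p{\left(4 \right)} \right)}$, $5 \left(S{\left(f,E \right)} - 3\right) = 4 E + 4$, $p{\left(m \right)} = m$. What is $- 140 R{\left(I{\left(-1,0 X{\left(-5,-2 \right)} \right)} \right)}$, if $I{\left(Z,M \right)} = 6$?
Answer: $0$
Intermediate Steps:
$S{\left(f,E \right)} = \frac{19}{5} + \frac{4 E}{5}$ ($S{\left(f,E \right)} = 3 + \frac{4 E + 4}{5} = 3 + \frac{4 + 4 E}{5} = 3 + \left(\frac{4}{5} + \frac{4 E}{5}\right) = \frac{19}{5} + \frac{4 E}{5}$)
$X{\left(G,K \right)} = 7 G$ ($X{\left(G,K \right)} = G \left(\frac{19}{5} + \frac{4}{5} \cdot 4\right) = G \left(\frac{19}{5} + \frac{16}{5}\right) = G 7 = 7 G$)
$R{\left(n \right)} = 0$ ($R{\left(n \right)} = 0 \left(-1\right) = 0$)
$- 140 R{\left(I{\left(-1,0 X{\left(-5,-2 \right)} \right)} \right)} = \left(-140\right) 0 = 0$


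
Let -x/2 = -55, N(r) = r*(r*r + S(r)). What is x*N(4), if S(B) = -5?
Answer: 4840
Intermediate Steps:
N(r) = r*(-5 + r²) (N(r) = r*(r*r - 5) = r*(r² - 5) = r*(-5 + r²))
x = 110 (x = -2*(-55) = 110)
x*N(4) = 110*(4*(-5 + 4²)) = 110*(4*(-5 + 16)) = 110*(4*11) = 110*44 = 4840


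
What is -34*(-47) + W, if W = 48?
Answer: 1646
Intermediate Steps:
-34*(-47) + W = -34*(-47) + 48 = 1598 + 48 = 1646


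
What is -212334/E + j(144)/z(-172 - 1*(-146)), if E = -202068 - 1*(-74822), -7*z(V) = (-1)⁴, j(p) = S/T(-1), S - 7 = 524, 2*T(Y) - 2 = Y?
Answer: -472867215/63623 ≈ -7432.3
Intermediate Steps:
T(Y) = 1 + Y/2
S = 531 (S = 7 + 524 = 531)
j(p) = 1062 (j(p) = 531/(1 + (½)*(-1)) = 531/(1 - ½) = 531/(½) = 531*2 = 1062)
z(V) = -⅐ (z(V) = -⅐*(-1)⁴ = -⅐*1 = -⅐)
E = -127246 (E = -202068 + 74822 = -127246)
-212334/E + j(144)/z(-172 - 1*(-146)) = -212334/(-127246) + 1062/(-⅐) = -212334*(-1/127246) + 1062*(-7) = 106167/63623 - 7434 = -472867215/63623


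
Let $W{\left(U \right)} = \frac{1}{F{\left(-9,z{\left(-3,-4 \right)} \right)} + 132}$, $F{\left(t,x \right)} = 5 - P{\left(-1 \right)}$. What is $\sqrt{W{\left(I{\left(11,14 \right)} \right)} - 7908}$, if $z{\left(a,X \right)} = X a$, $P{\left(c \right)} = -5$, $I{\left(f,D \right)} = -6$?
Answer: $\frac{i \sqrt{159456770}}{142} \approx 88.927 i$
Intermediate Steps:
$F{\left(t,x \right)} = 10$ ($F{\left(t,x \right)} = 5 - -5 = 5 + 5 = 10$)
$W{\left(U \right)} = \frac{1}{142}$ ($W{\left(U \right)} = \frac{1}{10 + 132} = \frac{1}{142}$)
$\sqrt{W{\left(I{\left(11,14 \right)} \right)} - 7908} = \sqrt{\frac{1}{142} - 7908} = \sqrt{- \frac{1122935}{142}} = \frac{i \sqrt{159456770}}{142}$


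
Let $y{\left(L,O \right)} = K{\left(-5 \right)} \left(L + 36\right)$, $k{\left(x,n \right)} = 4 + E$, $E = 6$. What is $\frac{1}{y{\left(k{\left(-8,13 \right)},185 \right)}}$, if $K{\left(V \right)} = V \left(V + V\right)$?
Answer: $\frac{1}{2300} \approx 0.00043478$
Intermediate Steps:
$K{\left(V \right)} = 2 V^{2}$ ($K{\left(V \right)} = V 2 V = 2 V^{2}$)
$k{\left(x,n \right)} = 10$ ($k{\left(x,n \right)} = 4 + 6 = 10$)
$y{\left(L,O \right)} = 1800 + 50 L$ ($y{\left(L,O \right)} = 2 \left(-5\right)^{2} \left(L + 36\right) = 2 \cdot 25 \left(36 + L\right) = 50 \left(36 + L\right) = 1800 + 50 L$)
$\frac{1}{y{\left(k{\left(-8,13 \right)},185 \right)}} = \frac{1}{1800 + 50 \cdot 10} = \frac{1}{1800 + 500} = \frac{1}{2300}$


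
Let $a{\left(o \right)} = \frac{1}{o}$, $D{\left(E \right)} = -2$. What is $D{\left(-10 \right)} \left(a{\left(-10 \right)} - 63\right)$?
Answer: $\frac{631}{5} \approx 126.2$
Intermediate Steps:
$D{\left(-10 \right)} \left(a{\left(-10 \right)} - 63\right) = - 2 \left(\frac{1}{-10} - 63\right) = - 2 \left(- \frac{1}{10} - 63\right) = \left(-2\right) \left(- \frac{631}{10}\right) = \frac{631}{5}$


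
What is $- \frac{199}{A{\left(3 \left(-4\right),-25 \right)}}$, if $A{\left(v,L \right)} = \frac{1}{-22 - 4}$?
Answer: $5174$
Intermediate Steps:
$A{\left(v,L \right)} = - \frac{1}{26}$ ($A{\left(v,L \right)} = \frac{1}{-26} = - \frac{1}{26}$)
$- \frac{199}{A{\left(3 \left(-4\right),-25 \right)}} = - \frac{199}{- \frac{1}{26}} = \left(-199\right) \left(-26\right) = 5174$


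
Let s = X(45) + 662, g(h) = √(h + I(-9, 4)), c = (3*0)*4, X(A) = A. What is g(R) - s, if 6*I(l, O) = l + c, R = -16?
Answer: -707 + I*√70/2 ≈ -707.0 + 4.1833*I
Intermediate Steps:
c = 0 (c = 0*4 = 0)
I(l, O) = l/6 (I(l, O) = (l + 0)/6 = l/6)
g(h) = √(-3/2 + h) (g(h) = √(h + (⅙)*(-9)) = √(h - 3/2) = √(-3/2 + h))
s = 707 (s = 45 + 662 = 707)
g(R) - s = √(-6 + 4*(-16))/2 - 1*707 = √(-6 - 64)/2 - 707 = √(-70)/2 - 707 = (I*√70)/2 - 707 = I*√70/2 - 707 = -707 + I*√70/2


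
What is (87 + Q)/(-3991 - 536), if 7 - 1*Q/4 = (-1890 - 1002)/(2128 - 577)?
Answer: -63311/2340459 ≈ -0.027051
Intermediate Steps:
Q = 18332/517 (Q = 28 - 4*(-1890 - 1002)/(2128 - 577) = 28 - (-11568)/1551 = 28 - 4*(-964/517) = 28 + 3856/517 = 18332/517 ≈ 35.458)
(87 + Q)/(-3991 - 536) = (87 + 18332/517)/(-3991 - 536) = (63311/517)/(-4527) = (63311/517)*(-1/4527) = -63311/2340459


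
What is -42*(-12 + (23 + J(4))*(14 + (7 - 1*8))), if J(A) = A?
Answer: -14238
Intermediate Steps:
-42*(-12 + (23 + J(4))*(14 + (7 - 1*8))) = -42*(-12 + (23 + 4)*(14 + (7 - 1*8))) = -42*(-12 + 27*(14 + (7 - 8))) = -42*(-12 + 27*(14 - 1)) = -42*(-12 + 27*13) = -42*(-12 + 351) = -42*339 = -14238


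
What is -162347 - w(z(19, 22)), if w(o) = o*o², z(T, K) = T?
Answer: -169206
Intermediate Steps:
w(o) = o³
-162347 - w(z(19, 22)) = -162347 - 1*19³ = -162347 - 1*6859 = -162347 - 6859 = -169206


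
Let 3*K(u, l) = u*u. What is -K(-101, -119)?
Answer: -10201/3 ≈ -3400.3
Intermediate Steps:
K(u, l) = u²/3 (K(u, l) = (u*u)/3 = u²/3)
-K(-101, -119) = -(-101)²/3 = -10201/3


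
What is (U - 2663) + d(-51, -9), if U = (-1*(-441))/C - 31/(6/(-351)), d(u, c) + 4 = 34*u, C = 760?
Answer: -1966059/760 ≈ -2586.9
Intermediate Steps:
d(u, c) = -4 + 34*u
U = 1378701/760 (U = -1*(-441)/760 - 31/(6/(-351)) = 441*(1/760) - 31/(6*(-1/351)) = 441/760 - 31/(-2/117) = 441/760 - 31*(-117/2) = 441/760 + 3627/2 = 1378701/760 ≈ 1814.1)
(U - 2663) + d(-51, -9) = (1378701/760 - 2663) + (-4 + 34*(-51)) = -645179/760 + (-4 - 1734) = -645179/760 - 1738 = -1966059/760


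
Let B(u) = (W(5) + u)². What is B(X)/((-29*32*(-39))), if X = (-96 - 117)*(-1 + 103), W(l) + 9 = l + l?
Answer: 471975625/36192 ≈ 13041.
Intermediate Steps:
W(l) = -9 + 2*l (W(l) = -9 + (l + l) = -9 + 2*l)
X = -21726 (X = -213*102 = -21726)
B(u) = (1 + u)² (B(u) = ((-9 + 2*5) + u)² = ((-9 + 10) + u)² = (1 + u)²)
B(X)/((-29*32*(-39))) = (1 - 21726)²/((-29*32*(-39))) = (-21725)²/((-928*(-39))) = 471975625/36192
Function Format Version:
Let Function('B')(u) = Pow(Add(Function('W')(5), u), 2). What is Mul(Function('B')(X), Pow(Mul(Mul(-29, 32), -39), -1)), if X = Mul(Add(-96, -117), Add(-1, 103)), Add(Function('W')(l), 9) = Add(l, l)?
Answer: Rational(471975625, 36192) ≈ 13041.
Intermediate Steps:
Function('W')(l) = Add(-9, Mul(2, l)) (Function('W')(l) = Add(-9, Add(l, l)) = Add(-9, Mul(2, l)))
X = -21726 (X = Mul(-213, 102) = -21726)
Function('B')(u) = Pow(Add(1, u), 2) (Function('B')(u) = Pow(Add(Add(-9, Mul(2, 5)), u), 2) = Pow(Add(Add(-9, 10), u), 2) = Pow(Add(1, u), 2))
Mul(Function('B')(X), Pow(Mul(Mul(-29, 32), -39), -1)) = Mul(Pow(Add(1, -21726), 2), Pow(Mul(Mul(-29, 32), -39), -1)) = Mul(Pow(-21725, 2), Pow(Mul(-928, -39), -1)) = Mul(471975625, Pow(36192, -1)) = Mul(471975625, Rational(1, 36192)) = Rational(471975625, 36192)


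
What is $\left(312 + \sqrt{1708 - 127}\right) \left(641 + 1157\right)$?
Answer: $560976 + 1798 \sqrt{1581} \approx 6.3247 \cdot 10^{5}$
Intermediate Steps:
$\left(312 + \sqrt{1708 - 127}\right) \left(641 + 1157\right) = \left(312 + \sqrt{1581}\right) 1798 = 560976 + 1798 \sqrt{1581}$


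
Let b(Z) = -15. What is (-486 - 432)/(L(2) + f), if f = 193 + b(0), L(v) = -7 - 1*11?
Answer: -459/80 ≈ -5.7375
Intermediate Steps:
L(v) = -18 (L(v) = -7 - 11 = -18)
f = 178 (f = 193 - 15 = 178)
(-486 - 432)/(L(2) + f) = (-486 - 432)/(-18 + 178) = -918/160 = -918*1/160 = -459/80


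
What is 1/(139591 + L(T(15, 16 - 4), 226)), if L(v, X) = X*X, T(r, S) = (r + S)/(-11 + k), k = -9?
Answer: 1/190667 ≈ 5.2447e-6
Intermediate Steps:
T(r, S) = -S/20 - r/20 (T(r, S) = (r + S)/(-11 - 9) = (S + r)/(-20) = (S + r)*(-1/20) = -S/20 - r/20)
L(v, X) = X**2
1/(139591 + L(T(15, 16 - 4), 226)) = 1/(139591 + 226**2) = 1/(139591 + 51076) = 1/190667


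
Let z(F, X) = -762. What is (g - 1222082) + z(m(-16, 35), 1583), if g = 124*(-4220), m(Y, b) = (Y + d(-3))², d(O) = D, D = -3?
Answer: -1746124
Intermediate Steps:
d(O) = -3
m(Y, b) = (-3 + Y)² (m(Y, b) = (Y - 3)² = (-3 + Y)²)
g = -523280
(g - 1222082) + z(m(-16, 35), 1583) = (-523280 - 1222082) - 762 = -1745362 - 762 = -1746124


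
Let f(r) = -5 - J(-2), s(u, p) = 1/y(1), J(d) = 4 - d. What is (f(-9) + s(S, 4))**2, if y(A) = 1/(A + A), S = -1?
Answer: 81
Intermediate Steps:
y(A) = 1/(2*A)
s(u, p) = 2 (s(u, p) = 1/((1/2)/1) = 1/((1/2)*1) = 1/(1/2) = 2)
f(r) = -11 (f(r) = -5 - (4 - 1*(-2)) = -5 - (4 + 2) = -5 - 1*6 = -5 - 6 = -11)
(f(-9) + s(S, 4))**2 = (-11 + 2)**2 = (-9)**2 = 81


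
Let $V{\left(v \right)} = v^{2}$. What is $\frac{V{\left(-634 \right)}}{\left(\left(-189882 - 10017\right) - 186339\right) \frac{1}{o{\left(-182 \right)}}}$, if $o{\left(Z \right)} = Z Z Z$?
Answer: $\frac{1211609539504}{193119} \approx 6.2739 \cdot 10^{6}$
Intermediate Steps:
$o{\left(Z \right)} = Z^{3}$ ($o{\left(Z \right)} = Z^{2} Z = Z^{3}$)
$\frac{V{\left(-634 \right)}}{\left(\left(-189882 - 10017\right) - 186339\right) \frac{1}{o{\left(-182 \right)}}} = \frac{\left(-634\right)^{2}}{\left(\left(-189882 - 10017\right) - 186339\right) \frac{1}{\left(-182\right)^{3}}} = \frac{401956}{\left(-199899 - 186339\right) \frac{1}{-6028568}} = \frac{401956}{\left(-386238\right) \left(- \frac{1}{6028568}\right)} = \frac{401956}{\frac{193119}{3014284}} = 401956 \cdot \frac{3014284}{193119} = \frac{1211609539504}{193119}$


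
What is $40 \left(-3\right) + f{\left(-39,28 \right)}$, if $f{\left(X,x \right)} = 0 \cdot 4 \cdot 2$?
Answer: $-120$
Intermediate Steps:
$f{\left(X,x \right)} = 0$ ($f{\left(X,x \right)} = 0 \cdot 2 = 0$)
$40 \left(-3\right) + f{\left(-39,28 \right)} = 40 \left(-3\right) + 0 = -120 + 0 = -120$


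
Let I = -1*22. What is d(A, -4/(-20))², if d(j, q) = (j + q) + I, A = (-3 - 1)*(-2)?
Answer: 4761/25 ≈ 190.44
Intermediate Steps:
A = 8 (A = -4*(-2) = 8)
I = -22
d(j, q) = -22 + j + q (d(j, q) = (j + q) - 22 = -22 + j + q)
d(A, -4/(-20))² = (-22 + 8 - 4/(-20))² = (-22 + 8 - 4*(-1/20))² = (-22 + 8 + ⅕)² = (-69/5)² = 4761/25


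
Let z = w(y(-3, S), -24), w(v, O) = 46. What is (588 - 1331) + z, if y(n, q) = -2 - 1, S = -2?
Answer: -697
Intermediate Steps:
y(n, q) = -3
z = 46
(588 - 1331) + z = (588 - 1331) + 46 = -743 + 46 = -697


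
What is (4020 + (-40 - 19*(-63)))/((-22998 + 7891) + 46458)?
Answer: 5177/31351 ≈ 0.16513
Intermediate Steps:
(4020 + (-40 - 19*(-63)))/((-22998 + 7891) + 46458) = (4020 + (-40 + 1197))/(-15107 + 46458) = (4020 + 1157)/31351 = 5177*(1/31351) = 5177/31351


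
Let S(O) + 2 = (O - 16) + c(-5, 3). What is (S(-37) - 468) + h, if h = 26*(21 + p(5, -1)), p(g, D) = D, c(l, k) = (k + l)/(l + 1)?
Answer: -5/2 ≈ -2.5000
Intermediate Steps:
c(l, k) = (k + l)/(1 + l)
S(O) = -35/2 + O (S(O) = -2 + ((O - 16) + (3 - 5)/(1 - 5)) = -2 + ((-16 + O) - 2/(-4)) = -2 + ((-16 + O) - ¼*(-2)) = -2 + ((-16 + O) + ½) = -2 + (-31/2 + O) = -35/2 + O)
h = 520 (h = 26*(21 - 1) = 26*20 = 520)
(S(-37) - 468) + h = ((-35/2 - 37) - 468) + 520 = (-109/2 - 468) + 520 = -1045/2 + 520 = -5/2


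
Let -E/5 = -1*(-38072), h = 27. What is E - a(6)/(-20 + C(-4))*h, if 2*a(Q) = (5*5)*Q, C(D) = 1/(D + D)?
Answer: -30631760/161 ≈ -1.9026e+5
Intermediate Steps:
C(D) = 1/(2*D)
a(Q) = 25*Q/2 (a(Q) = ((5*5)*Q)/2 = (25*Q)/2 = 25*Q/2)
E = -190360 (E = -(-5)*(-38072) = -5*38072 = -190360)
E - a(6)/(-20 + C(-4))*h = -190360 - ((25/2)*6)/(-20 + (1/2)/(-4))*27 = -190360 - 75/(-20 + (1/2)*(-1/4))*27 = -190360 - 75/(-20 - 1/8)*27 = -190360 - 75/(-161/8)*27 = -190360 - 75*(-8/161)*27 = -190360 - (-600)*27/161 = -190360 - 1*(-16200/161) = -190360 + 16200/161 = -30631760/161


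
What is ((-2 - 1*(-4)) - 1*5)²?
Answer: 9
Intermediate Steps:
((-2 - 1*(-4)) - 1*5)² = ((-2 + 4) - 5)² = (2 - 5)² = (-3)² = 9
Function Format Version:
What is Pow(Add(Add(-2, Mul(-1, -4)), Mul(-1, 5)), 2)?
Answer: 9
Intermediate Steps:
Pow(Add(Add(-2, Mul(-1, -4)), Mul(-1, 5)), 2) = Pow(Add(Add(-2, 4), -5), 2) = Pow(Add(2, -5), 2) = Pow(-3, 2) = 9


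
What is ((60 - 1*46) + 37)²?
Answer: 2601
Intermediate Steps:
((60 - 1*46) + 37)² = ((60 - 46) + 37)² = (14 + 37)² = 51² = 2601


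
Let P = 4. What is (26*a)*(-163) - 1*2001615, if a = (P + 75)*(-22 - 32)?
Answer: 16077693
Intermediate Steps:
a = -4266 (a = (4 + 75)*(-22 - 32) = 79*(-54) = -4266)
(26*a)*(-163) - 1*2001615 = (26*(-4266))*(-163) - 1*2001615 = -110916*(-163) - 2001615 = 18079308 - 2001615 = 16077693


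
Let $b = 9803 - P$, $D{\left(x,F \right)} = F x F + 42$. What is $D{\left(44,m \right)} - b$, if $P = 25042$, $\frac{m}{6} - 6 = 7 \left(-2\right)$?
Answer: $116657$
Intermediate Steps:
$m = -48$ ($m = 36 + 6 \cdot 7 \left(-2\right) = 36 + 6 \left(-14\right) = 36 - 84 = -48$)
$D{\left(x,F \right)} = 42 + x F^{2}$ ($D{\left(x,F \right)} = x F^{2} + 42 = 42 + x F^{2}$)
$b = -15239$ ($b = 9803 - 25042 = -15239$)
$D{\left(44,m \right)} - b = \left(42 + 44 \left(-48\right)^{2}\right) - -15239 = \left(42 + 44 \cdot 2304\right) + 15239 = \left(42 + 101376\right) + 15239 = 101418 + 15239 = 116657$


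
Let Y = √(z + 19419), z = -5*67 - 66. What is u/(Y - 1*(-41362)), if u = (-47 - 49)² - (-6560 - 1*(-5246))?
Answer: 72590310/285132671 - 1755*√19018/285132671 ≈ 0.25374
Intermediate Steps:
z = -401 (z = -335 - 66 = -401)
Y = √19018 (Y = √(-401 + 19419) = √19018 ≈ 137.91)
u = 10530 (u = (-96)² - (-6560 + 5246) = 9216 - 1*(-1314) = 9216 + 1314 = 10530)
u/(Y - 1*(-41362)) = 10530/(√19018 - 1*(-41362)) = 10530/(√19018 + 41362) = 10530/(41362 + √19018)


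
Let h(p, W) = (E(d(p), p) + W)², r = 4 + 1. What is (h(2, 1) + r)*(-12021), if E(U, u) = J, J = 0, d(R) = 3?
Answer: -72126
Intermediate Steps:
r = 5
E(U, u) = 0
h(p, W) = W² (h(p, W) = (0 + W)² = W²)
(h(2, 1) + r)*(-12021) = (1² + 5)*(-12021) = (1 + 5)*(-12021) = 6*(-12021) = -72126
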